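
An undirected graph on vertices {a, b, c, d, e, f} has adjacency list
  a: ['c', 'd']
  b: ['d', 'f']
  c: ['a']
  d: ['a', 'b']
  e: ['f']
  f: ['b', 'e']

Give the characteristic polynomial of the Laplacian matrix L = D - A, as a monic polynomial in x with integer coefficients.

With the vertex order [a, b, c, d, e, f], the degrees are [2, 2, 1, 2, 1, 2], giving D = diag(2, 2, 1, 2, 1, 2) and L = D - A. L has integer entries, so p(x) = det(xI - L) has integer coefficients. Expanding the determinant yields x^6 - 10x^5 + 36x^4 - 56x^3 + 35x^2 - 6x. The coefficient of x^5 equals -trace(L) = -10, matching the sum of degrees. The eigenvalues sum to 10, which equals trace(L) = 2|E|. There is one zero in the spectrum, matching the 1 component.

x^6 - 10x^5 + 36x^4 - 56x^3 + 35x^2 - 6x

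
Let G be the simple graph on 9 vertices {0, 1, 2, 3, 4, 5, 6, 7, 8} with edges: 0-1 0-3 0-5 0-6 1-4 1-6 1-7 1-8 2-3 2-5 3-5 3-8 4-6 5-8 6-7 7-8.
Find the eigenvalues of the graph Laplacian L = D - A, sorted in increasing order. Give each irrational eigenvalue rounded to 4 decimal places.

[0, 0.9139, 2.1338, 3, 3.5720, 5, 5.2108, 5.5141, 6.6554]

Each diagonal entry of L is the vertex degree and each off-diagonal entry is -1 where an edge is present, 0 otherwise; in the order [0, 1, 2, 3, 4, 5, 6, 7, 8] the diagonal is [4, 5, 2, 4, 2, 4, 4, 3, 4]. L is symmetric positive semidefinite, so every eigenvalue is real and nonnegative. The single zero eigenvalue shows the graph is connected. By the matrix-tree theorem the graph has (1/9) * product of the nonzero eigenvalues = 2220 spanning trees.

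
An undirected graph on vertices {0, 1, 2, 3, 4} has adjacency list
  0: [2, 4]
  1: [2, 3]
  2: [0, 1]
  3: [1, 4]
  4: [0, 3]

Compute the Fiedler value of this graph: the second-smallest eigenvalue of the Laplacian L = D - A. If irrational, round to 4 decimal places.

Reading degrees in the order [0, 1, 2, 3, 4] gives [2, 2, 2, 2, 2]; set D = diag(2, 2, 2, 2, 2) and form L = D - A. The smallest Laplacian eigenvalue is always 0. The next one, lambda_2 = 1.3820, measures how hard the graph is to disconnect: larger values mean better connectivity. There is one zero in the spectrum, matching the 1 component. The largest eigenvalue, 3.6180, is at most the vertex count 5.

1.3820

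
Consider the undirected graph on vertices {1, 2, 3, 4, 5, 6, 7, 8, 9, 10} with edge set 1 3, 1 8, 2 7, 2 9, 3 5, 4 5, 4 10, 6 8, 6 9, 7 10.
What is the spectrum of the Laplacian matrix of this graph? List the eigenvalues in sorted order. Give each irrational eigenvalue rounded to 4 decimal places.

Each diagonal entry of L is the vertex degree and each off-diagonal entry is -1 where an edge is present, 0 otherwise; in the order [1, 2, 3, 4, 5, 6, 7, 8, 9, 10] the diagonal is [2, 2, 2, 2, 2, 2, 2, 2, 2, 2]. L is symmetric positive semidefinite, so every eigenvalue is real and nonnegative. The largest eigenvalue, 4, is at most the vertex count 10. There is one zero in the spectrum, matching the 1 component.

[0, 0.3820, 0.3820, 1.3820, 1.3820, 2.6180, 2.6180, 3.6180, 3.6180, 4]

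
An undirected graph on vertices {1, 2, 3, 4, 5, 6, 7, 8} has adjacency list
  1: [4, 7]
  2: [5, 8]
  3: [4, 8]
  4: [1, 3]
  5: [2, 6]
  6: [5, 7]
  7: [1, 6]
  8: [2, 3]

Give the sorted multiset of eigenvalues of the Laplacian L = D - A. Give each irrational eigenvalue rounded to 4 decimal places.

Each diagonal entry of L is the vertex degree and each off-diagonal entry is -1 where an edge is present, 0 otherwise; in the order [1, 2, 3, 4, 5, 6, 7, 8] the diagonal is [2, 2, 2, 2, 2, 2, 2, 2]. L is symmetric positive semidefinite, so every eigenvalue is real and nonnegative. The largest eigenvalue, 4, is at most the vertex count 8. By the matrix-tree theorem the graph has (1/8) * product of the nonzero eigenvalues = 8 spanning trees.

[0, 0.5858, 0.5858, 2, 2, 3.4142, 3.4142, 4]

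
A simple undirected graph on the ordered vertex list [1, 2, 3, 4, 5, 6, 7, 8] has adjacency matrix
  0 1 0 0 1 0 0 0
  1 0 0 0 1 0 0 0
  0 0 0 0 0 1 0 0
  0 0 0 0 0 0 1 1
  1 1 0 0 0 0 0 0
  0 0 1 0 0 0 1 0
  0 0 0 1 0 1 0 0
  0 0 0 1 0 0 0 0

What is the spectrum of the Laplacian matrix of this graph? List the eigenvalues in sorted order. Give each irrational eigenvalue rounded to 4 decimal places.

[0, 0, 0.3820, 1.3820, 2.6180, 3, 3, 3.6180]

With the vertex order [1, 2, 3, 4, 5, 6, 7, 8], the degrees are [2, 2, 1, 2, 2, 2, 2, 1], giving D = diag(2, 2, 1, 2, 2, 2, 2, 1) and L = D - A. Since every row of L sums to 0, the all-ones vector is in the kernel and 0 is an eigenvalue. The 2 zero eigenvalues correspond to the 2 connected components. The eigenvalues sum to 14, which equals trace(L) = 2|E|. The largest eigenvalue, 3.6180, is at most the vertex count 8.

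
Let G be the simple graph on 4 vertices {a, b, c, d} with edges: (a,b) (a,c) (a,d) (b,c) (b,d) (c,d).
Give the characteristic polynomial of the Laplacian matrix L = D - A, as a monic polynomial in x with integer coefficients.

x^4 - 12x^3 + 48x^2 - 64x

Reading degrees in the order [a, b, c, d] gives [3, 3, 3, 3]; set D = diag(3, 3, 3, 3) and form L = D - A. The eigenvalues of L are [0, 4, 4, 4]; the characteristic polynomial is the product of (x - lambda_i), which multiplies out to x^4 - 12x^3 + 48x^2 - 64x. The coefficient of x^3 equals -trace(L) = -12, matching the sum of degrees. By the matrix-tree theorem the graph has (1/4) * product of the nonzero eigenvalues = 16 spanning trees. The eigenvalues sum to 12, which equals trace(L) = 2|E|.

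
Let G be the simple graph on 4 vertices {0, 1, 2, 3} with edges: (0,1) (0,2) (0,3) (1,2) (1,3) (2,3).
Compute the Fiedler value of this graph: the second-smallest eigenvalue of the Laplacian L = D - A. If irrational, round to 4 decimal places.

With the vertex order [0, 1, 2, 3], the degrees are [3, 3, 3, 3], giving D = diag(3, 3, 3, 3) and L = D - A. The smallest Laplacian eigenvalue is always 0. The next one, lambda_2 = 4, measures how hard the graph is to disconnect: larger values mean better connectivity. The eigenvalues sum to 12, which equals trace(L) = 2|E|. There is one zero in the spectrum, matching the 1 component.

4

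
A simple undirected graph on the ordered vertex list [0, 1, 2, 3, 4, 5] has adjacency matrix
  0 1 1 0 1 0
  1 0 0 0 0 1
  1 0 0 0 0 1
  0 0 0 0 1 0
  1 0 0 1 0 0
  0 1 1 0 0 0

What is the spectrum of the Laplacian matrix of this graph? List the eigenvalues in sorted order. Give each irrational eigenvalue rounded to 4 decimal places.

With the vertex order [0, 1, 2, 3, 4, 5], the degrees are [3, 2, 2, 1, 2, 2], giving D = diag(3, 2, 2, 1, 2, 2) and L = D - A. Since every row of L sums to 0, the all-ones vector is in the kernel and 0 is an eigenvalue. The single zero eigenvalue shows the graph is connected. There is one zero in the spectrum, matching the 1 component. By the matrix-tree theorem the graph has (1/6) * product of the nonzero eigenvalues = 4 spanning trees.

[0, 0.4384, 2, 2, 3, 4.5616]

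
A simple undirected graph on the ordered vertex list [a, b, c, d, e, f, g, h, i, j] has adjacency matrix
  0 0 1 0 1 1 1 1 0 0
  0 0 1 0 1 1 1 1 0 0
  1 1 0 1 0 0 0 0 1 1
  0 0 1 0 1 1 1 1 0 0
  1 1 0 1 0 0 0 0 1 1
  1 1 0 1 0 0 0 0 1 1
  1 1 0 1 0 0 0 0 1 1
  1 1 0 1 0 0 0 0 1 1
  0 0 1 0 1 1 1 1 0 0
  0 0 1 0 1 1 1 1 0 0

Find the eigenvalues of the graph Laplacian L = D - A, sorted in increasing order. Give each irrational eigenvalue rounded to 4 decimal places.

[0, 5, 5, 5, 5, 5, 5, 5, 5, 10]

With the vertex order [a, b, c, d, e, f, g, h, i, j], the degrees are [5, 5, 5, 5, 5, 5, 5, 5, 5, 5], giving D = diag(5, 5, 5, 5, 5, 5, 5, 5, 5, 5) and L = D - A. The multiplicity of 0 as a Laplacian eigenvalue equals the number of connected components. The single zero eigenvalue shows the graph is connected. By the matrix-tree theorem the graph has (1/10) * product of the nonzero eigenvalues = 390625 spanning trees.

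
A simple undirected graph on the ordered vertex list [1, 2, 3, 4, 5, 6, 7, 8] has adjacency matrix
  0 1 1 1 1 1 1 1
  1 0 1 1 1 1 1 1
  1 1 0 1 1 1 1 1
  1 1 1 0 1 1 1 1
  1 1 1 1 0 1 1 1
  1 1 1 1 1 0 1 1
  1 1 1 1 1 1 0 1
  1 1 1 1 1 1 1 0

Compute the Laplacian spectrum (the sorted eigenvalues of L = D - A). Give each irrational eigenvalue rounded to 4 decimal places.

Reading degrees in the order [1, 2, 3, 4, 5, 6, 7, 8] gives [7, 7, 7, 7, 7, 7, 7, 7]; set D = diag(7, 7, 7, 7, 7, 7, 7, 7) and form L = D - A. The multiplicity of 0 as a Laplacian eigenvalue equals the number of connected components. The single zero eigenvalue shows the graph is connected. The eigenvalues sum to 56, which equals trace(L) = 2|E|. There is one zero in the spectrum, matching the 1 component.

[0, 8, 8, 8, 8, 8, 8, 8]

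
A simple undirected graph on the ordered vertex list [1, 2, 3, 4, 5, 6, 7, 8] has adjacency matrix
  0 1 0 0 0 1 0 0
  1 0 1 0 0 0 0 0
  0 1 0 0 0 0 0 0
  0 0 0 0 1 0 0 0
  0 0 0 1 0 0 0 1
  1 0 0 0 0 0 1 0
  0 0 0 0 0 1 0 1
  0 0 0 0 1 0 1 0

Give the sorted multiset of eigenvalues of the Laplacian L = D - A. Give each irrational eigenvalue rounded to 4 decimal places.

[0, 0.1522, 0.5858, 1.2346, 2, 2.7654, 3.4142, 3.8478]

With the vertex order [1, 2, 3, 4, 5, 6, 7, 8], the degrees are [2, 2, 1, 1, 2, 2, 2, 2], giving D = diag(2, 2, 1, 1, 2, 2, 2, 2) and L = D - A. Diagonalising L (or applying a numerical eigensolver to the 8x8 matrix) gives the spectrum above. The single zero eigenvalue shows the graph is connected. By the matrix-tree theorem the graph has (1/8) * product of the nonzero eigenvalues = 1 spanning tree.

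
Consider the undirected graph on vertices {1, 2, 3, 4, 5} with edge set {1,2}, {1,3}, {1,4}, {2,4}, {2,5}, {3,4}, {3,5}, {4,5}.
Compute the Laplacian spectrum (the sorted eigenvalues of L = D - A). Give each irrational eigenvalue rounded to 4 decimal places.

With the vertex order [1, 2, 3, 4, 5], the degrees are [3, 3, 3, 4, 3], giving D = diag(3, 3, 3, 4, 3) and L = D - A. Since every row of L sums to 0, the all-ones vector is in the kernel and 0 is an eigenvalue. The single zero eigenvalue shows the graph is connected.

[0, 3, 3, 5, 5]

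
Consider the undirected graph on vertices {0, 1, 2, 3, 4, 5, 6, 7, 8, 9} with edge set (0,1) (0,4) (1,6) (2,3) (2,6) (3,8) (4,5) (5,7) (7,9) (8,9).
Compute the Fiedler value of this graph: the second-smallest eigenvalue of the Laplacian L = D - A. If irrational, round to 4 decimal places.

0.3820

Each diagonal entry of L is the vertex degree and each off-diagonal entry is -1 where an edge is present, 0 otherwise; in the order [0, 1, 2, 3, 4, 5, 6, 7, 8, 9] the diagonal is [2, 2, 2, 2, 2, 2, 2, 2, 2, 2]. The smallest Laplacian eigenvalue is always 0. The next one, lambda_2 = 0.3820, measures how hard the graph is to disconnect: larger values mean better connectivity. By the matrix-tree theorem the graph has (1/10) * product of the nonzero eigenvalues = 10 spanning trees.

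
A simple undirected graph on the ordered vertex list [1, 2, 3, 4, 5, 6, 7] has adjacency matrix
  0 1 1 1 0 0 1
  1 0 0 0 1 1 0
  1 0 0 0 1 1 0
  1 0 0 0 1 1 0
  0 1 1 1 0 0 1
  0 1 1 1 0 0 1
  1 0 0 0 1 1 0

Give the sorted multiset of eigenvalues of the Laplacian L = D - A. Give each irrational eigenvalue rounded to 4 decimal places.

Each diagonal entry of L is the vertex degree and each off-diagonal entry is -1 where an edge is present, 0 otherwise; in the order [1, 2, 3, 4, 5, 6, 7] the diagonal is [4, 3, 3, 3, 4, 4, 3]. Since every row of L sums to 0, the all-ones vector is in the kernel and 0 is an eigenvalue. There is one zero in the spectrum, matching the 1 component. The eigenvalues sum to 24, which equals trace(L) = 2|E|.

[0, 3, 3, 3, 4, 4, 7]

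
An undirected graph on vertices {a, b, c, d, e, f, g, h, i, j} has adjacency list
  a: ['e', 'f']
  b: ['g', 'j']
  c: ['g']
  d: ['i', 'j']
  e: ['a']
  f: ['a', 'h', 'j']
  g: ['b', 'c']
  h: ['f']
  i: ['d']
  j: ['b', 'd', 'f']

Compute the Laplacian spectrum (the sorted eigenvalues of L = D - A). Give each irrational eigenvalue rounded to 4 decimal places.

With the vertex order [a, b, c, d, e, f, g, h, i, j], the degrees are [2, 2, 1, 2, 1, 3, 2, 1, 1, 3], giving D = diag(2, 2, 1, 2, 1, 3, 2, 1, 1, 3) and L = D - A. L is symmetric positive semidefinite, so every eigenvalue is real and nonnegative. The single zero eigenvalue shows the graph is connected. By the matrix-tree theorem the graph has (1/10) * product of the nonzero eigenvalues = 1 spanning tree.

[0, 0.1859, 0.2989, 0.6329, 1.1826, 2, 2.3183, 3.0437, 3.5861, 4.7517]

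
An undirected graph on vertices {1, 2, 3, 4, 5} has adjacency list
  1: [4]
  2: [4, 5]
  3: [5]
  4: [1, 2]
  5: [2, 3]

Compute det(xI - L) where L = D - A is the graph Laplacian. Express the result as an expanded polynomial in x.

x^5 - 8x^4 + 21x^3 - 20x^2 + 5x

Reading degrees in the order [1, 2, 3, 4, 5] gives [1, 2, 1, 2, 2]; set D = diag(1, 2, 1, 2, 2) and form L = D - A. L has integer entries, so p(x) = det(xI - L) has integer coefficients. Expanding the determinant yields x^5 - 8x^4 + 21x^3 - 20x^2 + 5x. The coefficient of x^4 equals -trace(L) = -8, matching the sum of degrees. The largest eigenvalue, 3.6180, is at most the vertex count 5. The eigenvalues sum to 8, which equals trace(L) = 2|E|.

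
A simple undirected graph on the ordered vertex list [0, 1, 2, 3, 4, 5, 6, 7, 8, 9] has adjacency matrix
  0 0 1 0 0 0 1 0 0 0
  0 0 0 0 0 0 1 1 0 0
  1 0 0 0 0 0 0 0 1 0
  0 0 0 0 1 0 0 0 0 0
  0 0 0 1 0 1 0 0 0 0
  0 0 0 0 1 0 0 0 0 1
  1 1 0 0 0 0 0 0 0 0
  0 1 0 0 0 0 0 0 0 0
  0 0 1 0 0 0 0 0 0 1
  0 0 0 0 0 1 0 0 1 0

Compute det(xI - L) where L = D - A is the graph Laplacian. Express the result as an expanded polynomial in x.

x^10 - 18x^9 + 136x^8 - 560x^7 + 1365x^6 - 2002x^5 + 1716x^4 - 792x^3 + 165x^2 - 10x

With the vertex order [0, 1, 2, 3, 4, 5, 6, 7, 8, 9], the degrees are [2, 2, 2, 1, 2, 2, 2, 1, 2, 2], giving D = diag(2, 2, 2, 1, 2, 2, 2, 1, 2, 2) and L = D - A. L has integer entries, so p(x) = det(xI - L) has integer coefficients. Expanding the determinant yields x^10 - 18x^9 + 136x^8 - 560x^7 + 1365x^6 - 2002x^5 + 1716x^4 - 792x^3 + 165x^2 - 10x. Since p(0) = det(-L) = 0, x divides p(x).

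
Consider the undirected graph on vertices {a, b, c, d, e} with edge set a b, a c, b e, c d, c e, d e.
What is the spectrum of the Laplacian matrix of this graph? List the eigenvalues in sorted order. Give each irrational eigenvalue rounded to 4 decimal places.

Each diagonal entry of L is the vertex degree and each off-diagonal entry is -1 where an edge is present, 0 otherwise; in the order [a, b, c, d, e] the diagonal is [2, 2, 3, 2, 3]. L is symmetric positive semidefinite, so every eigenvalue is real and nonnegative. The single zero eigenvalue shows the graph is connected. The eigenvalues sum to 12, which equals trace(L) = 2|E|.

[0, 1.3820, 2.3820, 3.6180, 4.6180]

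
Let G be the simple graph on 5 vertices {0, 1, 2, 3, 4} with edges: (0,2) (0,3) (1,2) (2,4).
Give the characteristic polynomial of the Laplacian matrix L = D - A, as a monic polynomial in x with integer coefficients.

Reading degrees in the order [0, 1, 2, 3, 4] gives [2, 1, 3, 1, 1]; set D = diag(2, 1, 3, 1, 1) and form L = D - A. Computing det(xI - L) by cofactor expansion (or equivalently via sum-over-permutations) gives x^5 - 8x^4 + 20x^3 - 18x^2 + 5x. Since p(0) = det(-L) = 0, x divides p(x). There is one zero in the spectrum, matching the 1 component.

x^5 - 8x^4 + 20x^3 - 18x^2 + 5x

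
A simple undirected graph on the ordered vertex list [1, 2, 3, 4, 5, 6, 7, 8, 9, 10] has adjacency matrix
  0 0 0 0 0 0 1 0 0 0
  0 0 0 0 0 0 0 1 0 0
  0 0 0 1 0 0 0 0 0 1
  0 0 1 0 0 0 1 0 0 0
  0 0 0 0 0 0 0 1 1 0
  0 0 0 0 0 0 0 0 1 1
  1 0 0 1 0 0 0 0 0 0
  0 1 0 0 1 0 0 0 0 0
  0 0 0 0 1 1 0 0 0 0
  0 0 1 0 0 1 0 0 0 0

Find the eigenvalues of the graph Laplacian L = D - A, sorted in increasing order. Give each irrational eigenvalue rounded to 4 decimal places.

[0, 0.0979, 0.3820, 0.8244, 1.3820, 2, 2.6180, 3.1756, 3.6180, 3.9021]

Reading degrees in the order [1, 2, 3, 4, 5, 6, 7, 8, 9, 10] gives [1, 1, 2, 2, 2, 2, 2, 2, 2, 2]; set D = diag(1, 1, 2, 2, 2, 2, 2, 2, 2, 2) and form L = D - A. Diagonalising L (or applying a numerical eigensolver to the 10x10 matrix) gives the spectrum above. The single zero eigenvalue shows the graph is connected.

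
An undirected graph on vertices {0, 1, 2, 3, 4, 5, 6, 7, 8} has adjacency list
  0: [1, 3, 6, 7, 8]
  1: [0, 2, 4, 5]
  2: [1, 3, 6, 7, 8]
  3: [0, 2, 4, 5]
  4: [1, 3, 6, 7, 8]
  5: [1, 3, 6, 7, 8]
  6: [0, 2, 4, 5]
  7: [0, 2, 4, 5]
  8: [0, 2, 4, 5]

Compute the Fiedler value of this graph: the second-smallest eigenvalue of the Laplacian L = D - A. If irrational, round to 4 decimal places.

Reading degrees in the order [0, 1, 2, 3, 4, 5, 6, 7, 8] gives [5, 4, 5, 4, 5, 5, 4, 4, 4]; set D = diag(5, 4, 5, 4, 5, 5, 4, 4, 4) and form L = D - A. Computing the eigenvalues of L and sorting gives [0, 4, 4, 4, 4, 5, 5, 5, 9]. The Fiedler value lambda_2 = 4 is strictly positive, so the graph is connected.

4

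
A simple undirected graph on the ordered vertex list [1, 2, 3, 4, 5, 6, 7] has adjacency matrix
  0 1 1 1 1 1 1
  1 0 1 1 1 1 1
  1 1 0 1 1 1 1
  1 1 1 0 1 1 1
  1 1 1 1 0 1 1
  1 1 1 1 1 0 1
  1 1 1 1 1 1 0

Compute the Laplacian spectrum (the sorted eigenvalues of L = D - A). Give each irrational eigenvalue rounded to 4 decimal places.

[0, 7, 7, 7, 7, 7, 7]

With the vertex order [1, 2, 3, 4, 5, 6, 7], the degrees are [6, 6, 6, 6, 6, 6, 6], giving D = diag(6, 6, 6, 6, 6, 6, 6) and L = D - A. Since every row of L sums to 0, the all-ones vector is in the kernel and 0 is an eigenvalue. The single zero eigenvalue shows the graph is connected. There is one zero in the spectrum, matching the 1 component.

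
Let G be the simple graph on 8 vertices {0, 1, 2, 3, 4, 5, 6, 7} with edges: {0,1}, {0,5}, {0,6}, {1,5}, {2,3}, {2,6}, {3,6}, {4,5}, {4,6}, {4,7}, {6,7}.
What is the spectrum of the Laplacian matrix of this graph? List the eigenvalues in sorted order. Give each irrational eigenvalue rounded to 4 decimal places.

With the vertex order [0, 1, 2, 3, 4, 5, 6, 7], the degrees are [3, 2, 2, 2, 3, 3, 5, 2], giving D = diag(3, 2, 2, 2, 3, 3, 5, 2) and L = D - A. L is symmetric positive semidefinite, so every eigenvalue is real and nonnegative. The single zero eigenvalue shows the graph is connected. The largest eigenvalue, 6.2466, is at most the vertex count 8.

[0, 0.6664, 1.2777, 3, 3, 3.4516, 4.3577, 6.2466]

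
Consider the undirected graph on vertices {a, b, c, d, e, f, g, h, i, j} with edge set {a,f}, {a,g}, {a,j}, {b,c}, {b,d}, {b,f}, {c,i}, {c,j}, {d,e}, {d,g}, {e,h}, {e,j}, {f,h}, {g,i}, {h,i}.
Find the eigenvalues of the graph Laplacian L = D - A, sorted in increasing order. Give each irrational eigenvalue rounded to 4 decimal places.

[0, 2, 2, 2, 2, 2, 5, 5, 5, 5]

With the vertex order [a, b, c, d, e, f, g, h, i, j], the degrees are [3, 3, 3, 3, 3, 3, 3, 3, 3, 3], giving D = diag(3, 3, 3, 3, 3, 3, 3, 3, 3, 3) and L = D - A. Diagonalising L (or applying a numerical eigensolver to the 10x10 matrix) gives the spectrum above. The single zero eigenvalue shows the graph is connected. By the matrix-tree theorem the graph has (1/10) * product of the nonzero eigenvalues = 2000 spanning trees.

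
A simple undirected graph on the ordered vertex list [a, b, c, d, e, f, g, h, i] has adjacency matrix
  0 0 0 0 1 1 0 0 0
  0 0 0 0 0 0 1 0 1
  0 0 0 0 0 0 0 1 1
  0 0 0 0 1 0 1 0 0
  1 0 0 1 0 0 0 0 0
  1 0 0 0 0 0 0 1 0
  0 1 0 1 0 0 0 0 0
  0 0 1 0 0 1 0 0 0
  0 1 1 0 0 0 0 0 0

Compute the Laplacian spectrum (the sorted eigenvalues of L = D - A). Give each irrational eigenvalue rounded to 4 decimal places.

Each diagonal entry of L is the vertex degree and each off-diagonal entry is -1 where an edge is present, 0 otherwise; in the order [a, b, c, d, e, f, g, h, i] the diagonal is [2, 2, 2, 2, 2, 2, 2, 2, 2]. Diagonalising L (or applying a numerical eigensolver to the 9x9 matrix) gives the spectrum above. The single zero eigenvalue shows the graph is connected. The largest eigenvalue, 3.8794, is at most the vertex count 9. There is one zero in the spectrum, matching the 1 component.

[0, 0.4679, 0.4679, 1.6527, 1.6527, 3, 3, 3.8794, 3.8794]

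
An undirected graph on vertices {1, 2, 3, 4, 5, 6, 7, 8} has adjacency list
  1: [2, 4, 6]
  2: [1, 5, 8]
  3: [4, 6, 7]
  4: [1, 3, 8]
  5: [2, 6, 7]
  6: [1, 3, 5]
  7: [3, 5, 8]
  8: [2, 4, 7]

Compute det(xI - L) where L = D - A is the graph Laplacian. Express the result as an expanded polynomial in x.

With the vertex order [1, 2, 3, 4, 5, 6, 7, 8], the degrees are [3, 3, 3, 3, 3, 3, 3, 3], giving D = diag(3, 3, 3, 3, 3, 3, 3, 3) and L = D - A. Computing det(xI - L) by cofactor expansion (or equivalently via sum-over-permutations) gives x^8 - 24x^7 + 240x^6 - 1296x^5 + 4080x^4 - 7488x^3 + 7424x^2 - 3072x. Since p(0) = det(-L) = 0, x divides p(x). By the matrix-tree theorem the graph has (1/8) * product of the nonzero eigenvalues = 384 spanning trees.

x^8 - 24x^7 + 240x^6 - 1296x^5 + 4080x^4 - 7488x^3 + 7424x^2 - 3072x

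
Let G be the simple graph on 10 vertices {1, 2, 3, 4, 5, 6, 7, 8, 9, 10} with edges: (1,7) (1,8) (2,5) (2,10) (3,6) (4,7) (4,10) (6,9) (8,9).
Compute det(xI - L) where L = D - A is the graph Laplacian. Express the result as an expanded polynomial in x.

With the vertex order [1, 2, 3, 4, 5, 6, 7, 8, 9, 10], the degrees are [2, 2, 1, 2, 1, 2, 2, 2, 2, 2], giving D = diag(2, 2, 1, 2, 1, 2, 2, 2, 2, 2) and L = D - A. L has integer entries, so p(x) = det(xI - L) has integer coefficients. Expanding the determinant yields x^10 - 18x^9 + 136x^8 - 560x^7 + 1365x^6 - 2002x^5 + 1716x^4 - 792x^3 + 165x^2 - 10x. The constant term is 0 because L is singular (the all-ones vector lies in its kernel). By the matrix-tree theorem the graph has (1/10) * product of the nonzero eigenvalues = 1 spanning tree.

x^10 - 18x^9 + 136x^8 - 560x^7 + 1365x^6 - 2002x^5 + 1716x^4 - 792x^3 + 165x^2 - 10x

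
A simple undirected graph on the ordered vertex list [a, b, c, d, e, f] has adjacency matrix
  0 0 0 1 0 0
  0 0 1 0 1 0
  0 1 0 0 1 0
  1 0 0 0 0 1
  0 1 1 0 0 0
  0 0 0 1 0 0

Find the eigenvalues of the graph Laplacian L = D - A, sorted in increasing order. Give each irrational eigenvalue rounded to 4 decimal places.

Reading degrees in the order [a, b, c, d, e, f] gives [1, 2, 2, 2, 2, 1]; set D = diag(1, 2, 2, 2, 2, 1) and form L = D - A. The multiplicity of 0 as a Laplacian eigenvalue equals the number of connected components. The 2 zero eigenvalues correspond to the 2 connected components. The largest eigenvalue, 3, is at most the vertex count 6. The eigenvalues sum to 10, which equals trace(L) = 2|E|.

[0, 0, 1, 3, 3, 3]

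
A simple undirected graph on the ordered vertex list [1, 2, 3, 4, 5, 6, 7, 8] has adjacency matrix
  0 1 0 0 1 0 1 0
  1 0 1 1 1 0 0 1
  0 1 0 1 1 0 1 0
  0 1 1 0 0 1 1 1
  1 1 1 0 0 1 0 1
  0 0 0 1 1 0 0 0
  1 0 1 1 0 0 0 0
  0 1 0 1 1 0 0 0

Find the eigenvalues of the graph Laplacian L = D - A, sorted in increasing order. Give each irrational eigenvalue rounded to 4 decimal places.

[0, 1.8290, 2.4612, 3.0507, 4, 5.3596, 6.3978, 6.9017]

With the vertex order [1, 2, 3, 4, 5, 6, 7, 8], the degrees are [3, 5, 4, 5, 5, 2, 3, 3], giving D = diag(3, 5, 4, 5, 5, 2, 3, 3) and L = D - A. L is symmetric positive semidefinite, so every eigenvalue is real and nonnegative. The largest eigenvalue, 6.9017, is at most the vertex count 8.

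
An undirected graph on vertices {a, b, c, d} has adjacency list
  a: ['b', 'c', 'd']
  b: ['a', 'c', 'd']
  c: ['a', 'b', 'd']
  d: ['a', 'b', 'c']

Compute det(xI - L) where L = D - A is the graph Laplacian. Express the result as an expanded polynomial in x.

x^4 - 12x^3 + 48x^2 - 64x

Each diagonal entry of L is the vertex degree and each off-diagonal entry is -1 where an edge is present, 0 otherwise; in the order [a, b, c, d] the diagonal is [3, 3, 3, 3]. Computing det(xI - L) by cofactor expansion (or equivalently via sum-over-permutations) gives x^4 - 12x^3 + 48x^2 - 64x. Since p(0) = det(-L) = 0, x divides p(x). The eigenvalues sum to 12, which equals trace(L) = 2|E|. By the matrix-tree theorem the graph has (1/4) * product of the nonzero eigenvalues = 16 spanning trees.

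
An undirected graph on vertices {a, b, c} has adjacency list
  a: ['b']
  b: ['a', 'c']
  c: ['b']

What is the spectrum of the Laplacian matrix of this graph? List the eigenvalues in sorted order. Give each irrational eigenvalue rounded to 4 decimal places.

Reading degrees in the order [a, b, c] gives [1, 2, 1]; set D = diag(1, 2, 1) and form L = D - A. Diagonalising L (or applying a numerical eigensolver to the 3x3 matrix) gives the spectrum above. By the matrix-tree theorem the graph has (1/3) * product of the nonzero eigenvalues = 1 spanning tree. There is one zero in the spectrum, matching the 1 component.

[0, 1, 3]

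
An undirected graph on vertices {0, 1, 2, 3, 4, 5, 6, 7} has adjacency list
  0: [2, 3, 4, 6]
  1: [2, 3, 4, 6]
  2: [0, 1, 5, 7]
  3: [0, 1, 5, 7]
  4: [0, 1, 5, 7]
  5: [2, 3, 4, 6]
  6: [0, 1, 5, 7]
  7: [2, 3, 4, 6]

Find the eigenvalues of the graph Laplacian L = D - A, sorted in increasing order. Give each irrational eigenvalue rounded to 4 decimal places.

[0, 4, 4, 4, 4, 4, 4, 8]

Reading degrees in the order [0, 1, 2, 3, 4, 5, 6, 7] gives [4, 4, 4, 4, 4, 4, 4, 4]; set D = diag(4, 4, 4, 4, 4, 4, 4, 4) and form L = D - A. Diagonalising L (or applying a numerical eigensolver to the 8x8 matrix) gives the spectrum above. The single zero eigenvalue shows the graph is connected.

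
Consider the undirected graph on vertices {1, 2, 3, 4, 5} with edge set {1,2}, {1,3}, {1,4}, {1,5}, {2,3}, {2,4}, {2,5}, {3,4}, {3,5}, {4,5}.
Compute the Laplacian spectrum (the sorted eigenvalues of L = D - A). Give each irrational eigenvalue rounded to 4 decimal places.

[0, 5, 5, 5, 5]

Reading degrees in the order [1, 2, 3, 4, 5] gives [4, 4, 4, 4, 4]; set D = diag(4, 4, 4, 4, 4) and form L = D - A. Diagonalising L (or applying a numerical eigensolver to the 5x5 matrix) gives the spectrum above. The single zero eigenvalue shows the graph is connected. The eigenvalues sum to 20, which equals trace(L) = 2|E|. The largest eigenvalue, 5, is at most the vertex count 5.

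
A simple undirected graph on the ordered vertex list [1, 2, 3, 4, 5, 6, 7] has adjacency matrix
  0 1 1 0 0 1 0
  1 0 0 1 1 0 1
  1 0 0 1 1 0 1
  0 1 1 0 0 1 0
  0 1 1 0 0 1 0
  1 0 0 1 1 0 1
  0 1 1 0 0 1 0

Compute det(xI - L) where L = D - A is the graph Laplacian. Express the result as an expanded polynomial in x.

x^7 - 24x^6 + 234x^5 - 1192x^4 + 3357x^3 - 4968x^2 + 3024x

With the vertex order [1, 2, 3, 4, 5, 6, 7], the degrees are [3, 4, 4, 3, 3, 4, 3], giving D = diag(3, 4, 4, 3, 3, 4, 3) and L = D - A. Computing det(xI - L) by cofactor expansion (or equivalently via sum-over-permutations) gives x^7 - 24x^6 + 234x^5 - 1192x^4 + 3357x^3 - 4968x^2 + 3024x. The constant term is 0 because L is singular (the all-ones vector lies in its kernel).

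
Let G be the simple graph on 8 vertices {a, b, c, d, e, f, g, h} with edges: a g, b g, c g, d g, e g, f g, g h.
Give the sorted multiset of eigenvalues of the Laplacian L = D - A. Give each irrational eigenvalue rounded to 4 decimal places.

Each diagonal entry of L is the vertex degree and each off-diagonal entry is -1 where an edge is present, 0 otherwise; in the order [a, b, c, d, e, f, g, h] the diagonal is [1, 1, 1, 1, 1, 1, 7, 1]. The multiplicity of 0 as a Laplacian eigenvalue equals the number of connected components. The single zero eigenvalue shows the graph is connected. There is one zero in the spectrum, matching the 1 component.

[0, 1, 1, 1, 1, 1, 1, 8]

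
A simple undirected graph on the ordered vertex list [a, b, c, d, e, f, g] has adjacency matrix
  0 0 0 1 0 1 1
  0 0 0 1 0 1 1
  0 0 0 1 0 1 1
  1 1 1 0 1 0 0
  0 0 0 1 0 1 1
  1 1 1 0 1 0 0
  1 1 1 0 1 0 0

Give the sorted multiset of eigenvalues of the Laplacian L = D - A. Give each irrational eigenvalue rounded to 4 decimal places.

With the vertex order [a, b, c, d, e, f, g], the degrees are [3, 3, 3, 4, 3, 4, 4], giving D = diag(3, 3, 3, 4, 3, 4, 4) and L = D - A. The multiplicity of 0 as a Laplacian eigenvalue equals the number of connected components. The single zero eigenvalue shows the graph is connected. There is one zero in the spectrum, matching the 1 component.

[0, 3, 3, 3, 4, 4, 7]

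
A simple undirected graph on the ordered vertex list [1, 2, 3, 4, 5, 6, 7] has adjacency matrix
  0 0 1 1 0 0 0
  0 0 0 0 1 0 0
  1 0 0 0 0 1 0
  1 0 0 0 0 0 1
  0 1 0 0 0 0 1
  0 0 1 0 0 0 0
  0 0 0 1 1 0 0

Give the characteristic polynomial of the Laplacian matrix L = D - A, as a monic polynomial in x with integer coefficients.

x^7 - 12x^6 + 55x^5 - 120x^4 + 126x^3 - 56x^2 + 7x

Reading degrees in the order [1, 2, 3, 4, 5, 6, 7] gives [2, 1, 2, 2, 2, 1, 2]; set D = diag(2, 1, 2, 2, 2, 1, 2) and form L = D - A. Computing det(xI - L) by cofactor expansion (or equivalently via sum-over-permutations) gives x^7 - 12x^6 + 55x^5 - 120x^4 + 126x^3 - 56x^2 + 7x. The constant term is 0 because L is singular (the all-ones vector lies in its kernel). The eigenvalues sum to 12, which equals trace(L) = 2|E|. By the matrix-tree theorem the graph has (1/7) * product of the nonzero eigenvalues = 1 spanning tree.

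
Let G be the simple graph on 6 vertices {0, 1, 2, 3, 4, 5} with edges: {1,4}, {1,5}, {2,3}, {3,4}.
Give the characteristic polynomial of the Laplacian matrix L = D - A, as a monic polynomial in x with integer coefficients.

Each diagonal entry of L is the vertex degree and each off-diagonal entry is -1 where an edge is present, 0 otherwise; in the order [0, 1, 2, 3, 4, 5] the diagonal is [0, 2, 1, 2, 2, 1]. L has integer entries, so p(x) = det(xI - L) has integer coefficients. Expanding the determinant yields x^6 - 8x^5 + 21x^4 - 20x^3 + 5x^2. The constant term is 0 because L is singular (the all-ones vector lies in its kernel). There are 2 zeros in the spectrum, matching the 2 components. The eigenvalues sum to 8, which equals trace(L) = 2|E|.

x^6 - 8x^5 + 21x^4 - 20x^3 + 5x^2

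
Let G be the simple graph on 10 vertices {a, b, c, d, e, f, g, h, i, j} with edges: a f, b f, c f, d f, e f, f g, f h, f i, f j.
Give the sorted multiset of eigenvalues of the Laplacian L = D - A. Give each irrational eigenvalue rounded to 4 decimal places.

[0, 1, 1, 1, 1, 1, 1, 1, 1, 10]

Each diagonal entry of L is the vertex degree and each off-diagonal entry is -1 where an edge is present, 0 otherwise; in the order [a, b, c, d, e, f, g, h, i, j] the diagonal is [1, 1, 1, 1, 1, 9, 1, 1, 1, 1]. The multiplicity of 0 as a Laplacian eigenvalue equals the number of connected components. The single zero eigenvalue shows the graph is connected. There is one zero in the spectrum, matching the 1 component.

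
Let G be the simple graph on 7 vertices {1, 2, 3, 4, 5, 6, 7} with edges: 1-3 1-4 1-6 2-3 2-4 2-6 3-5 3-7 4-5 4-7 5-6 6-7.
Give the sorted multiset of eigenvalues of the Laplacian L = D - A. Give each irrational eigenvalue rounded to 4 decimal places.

[0, 3, 3, 3, 4, 4, 7]

Reading degrees in the order [1, 2, 3, 4, 5, 6, 7] gives [3, 3, 4, 4, 3, 4, 3]; set D = diag(3, 3, 4, 4, 3, 4, 3) and form L = D - A. The multiplicity of 0 as a Laplacian eigenvalue equals the number of connected components. The single zero eigenvalue shows the graph is connected. The eigenvalues sum to 24, which equals trace(L) = 2|E|. By the matrix-tree theorem the graph has (1/7) * product of the nonzero eigenvalues = 432 spanning trees.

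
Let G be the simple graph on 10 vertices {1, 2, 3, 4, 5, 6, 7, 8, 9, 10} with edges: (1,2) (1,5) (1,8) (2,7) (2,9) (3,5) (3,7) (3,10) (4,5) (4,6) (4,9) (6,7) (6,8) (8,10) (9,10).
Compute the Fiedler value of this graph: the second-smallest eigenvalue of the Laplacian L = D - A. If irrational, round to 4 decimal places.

With the vertex order [1, 2, 3, 4, 5, 6, 7, 8, 9, 10], the degrees are [3, 3, 3, 3, 3, 3, 3, 3, 3, 3], giving D = diag(3, 3, 3, 3, 3, 3, 3, 3, 3, 3) and L = D - A. Computing the eigenvalues of L and sorting gives [0, 2, 2, 2, 2, 2, 5, 5, 5, 5]. The Fiedler value lambda_2 = 2 is strictly positive, so the graph is connected.

2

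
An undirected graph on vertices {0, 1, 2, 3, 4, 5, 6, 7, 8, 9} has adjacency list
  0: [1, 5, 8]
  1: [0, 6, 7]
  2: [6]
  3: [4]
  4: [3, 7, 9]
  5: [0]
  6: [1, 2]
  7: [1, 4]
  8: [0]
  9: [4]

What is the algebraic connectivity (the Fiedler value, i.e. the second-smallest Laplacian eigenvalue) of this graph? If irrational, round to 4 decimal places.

With the vertex order [0, 1, 2, 3, 4, 5, 6, 7, 8, 9], the degrees are [3, 3, 1, 1, 3, 1, 2, 2, 1, 1], giving D = diag(3, 3, 1, 1, 3, 1, 2, 2, 1, 1) and L = D - A. The smallest Laplacian eigenvalue is always 0. The next one, lambda_2 = 0.1772, measures how hard the graph is to disconnect: larger values mean better connectivity. The eigenvalues sum to 18, which equals trace(L) = 2|E|.

0.1772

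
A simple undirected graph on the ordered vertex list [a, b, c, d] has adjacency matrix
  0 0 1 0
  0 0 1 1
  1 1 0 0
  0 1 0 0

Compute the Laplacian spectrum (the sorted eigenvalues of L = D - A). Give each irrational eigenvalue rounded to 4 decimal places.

[0, 0.5858, 2, 3.4142]

Reading degrees in the order [a, b, c, d] gives [1, 2, 2, 1]; set D = diag(1, 2, 2, 1) and form L = D - A. L is symmetric positive semidefinite, so every eigenvalue is real and nonnegative. The eigenvalues sum to 6, which equals trace(L) = 2|E|. By the matrix-tree theorem the graph has (1/4) * product of the nonzero eigenvalues = 1 spanning tree.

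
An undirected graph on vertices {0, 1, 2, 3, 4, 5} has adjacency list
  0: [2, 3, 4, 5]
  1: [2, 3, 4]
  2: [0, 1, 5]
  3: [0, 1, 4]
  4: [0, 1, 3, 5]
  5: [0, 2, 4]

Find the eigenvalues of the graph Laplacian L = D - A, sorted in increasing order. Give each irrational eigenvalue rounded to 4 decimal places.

With the vertex order [0, 1, 2, 3, 4, 5], the degrees are [4, 3, 3, 3, 4, 3], giving D = diag(4, 3, 3, 3, 4, 3) and L = D - A. Diagonalising L (or applying a numerical eigensolver to the 6x6 matrix) gives the spectrum above. The eigenvalues sum to 20, which equals trace(L) = 2|E|.

[0, 2.2679, 3, 4, 5, 5.7321]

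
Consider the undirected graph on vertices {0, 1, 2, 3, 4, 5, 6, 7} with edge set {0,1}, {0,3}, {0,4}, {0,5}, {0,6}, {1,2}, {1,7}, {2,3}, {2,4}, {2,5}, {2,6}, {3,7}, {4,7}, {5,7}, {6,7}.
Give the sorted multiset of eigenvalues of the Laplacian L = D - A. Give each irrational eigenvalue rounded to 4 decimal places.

Reading degrees in the order [0, 1, 2, 3, 4, 5, 6, 7] gives [5, 3, 5, 3, 3, 3, 3, 5]; set D = diag(5, 3, 5, 3, 3, 3, 3, 5) and form L = D - A. Since every row of L sums to 0, the all-ones vector is in the kernel and 0 is an eigenvalue. The single zero eigenvalue shows the graph is connected.

[0, 3, 3, 3, 3, 5, 5, 8]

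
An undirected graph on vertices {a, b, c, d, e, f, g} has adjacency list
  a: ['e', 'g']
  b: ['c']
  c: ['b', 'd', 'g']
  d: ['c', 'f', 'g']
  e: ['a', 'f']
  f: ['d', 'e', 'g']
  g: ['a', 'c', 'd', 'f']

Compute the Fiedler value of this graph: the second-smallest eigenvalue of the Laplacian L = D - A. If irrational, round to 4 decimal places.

With the vertex order [a, b, c, d, e, f, g], the degrees are [2, 1, 3, 3, 2, 3, 4], giving D = diag(2, 1, 3, 3, 2, 3, 4) and L = D - A. The smallest Laplacian eigenvalue is always 0. The next one, lambda_2 = 0.6239, measures how hard the graph is to disconnect: larger values mean better connectivity.

0.6239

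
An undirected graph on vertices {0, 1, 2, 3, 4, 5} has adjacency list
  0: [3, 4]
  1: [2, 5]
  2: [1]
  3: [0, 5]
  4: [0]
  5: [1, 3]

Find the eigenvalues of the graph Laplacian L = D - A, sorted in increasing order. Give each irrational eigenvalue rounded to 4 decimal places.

[0, 0.2679, 1, 2, 3, 3.7321]

With the vertex order [0, 1, 2, 3, 4, 5], the degrees are [2, 2, 1, 2, 1, 2], giving D = diag(2, 2, 1, 2, 1, 2) and L = D - A. Since every row of L sums to 0, the all-ones vector is in the kernel and 0 is an eigenvalue. The single zero eigenvalue shows the graph is connected. The largest eigenvalue, 3.7321, is at most the vertex count 6.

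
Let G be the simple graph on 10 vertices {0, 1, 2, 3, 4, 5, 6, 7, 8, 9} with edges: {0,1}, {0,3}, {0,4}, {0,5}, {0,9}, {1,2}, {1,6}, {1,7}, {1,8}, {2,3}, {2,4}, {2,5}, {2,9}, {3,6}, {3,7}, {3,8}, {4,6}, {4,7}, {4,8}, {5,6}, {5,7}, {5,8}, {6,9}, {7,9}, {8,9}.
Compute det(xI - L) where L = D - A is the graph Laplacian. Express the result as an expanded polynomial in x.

x^10 - 50x^9 + 1100x^8 - 14000x^7 + 113750x^6 - 612500x^5 + 2187500x^4 - 5000000x^3 + 6640625x^2 - 3906250x

With the vertex order [0, 1, 2, 3, 4, 5, 6, 7, 8, 9], the degrees are [5, 5, 5, 5, 5, 5, 5, 5, 5, 5], giving D = diag(5, 5, 5, 5, 5, 5, 5, 5, 5, 5) and L = D - A. The eigenvalues of L are [0, 5, 5, 5, 5, 5, 5, 5, 5, 10]; the characteristic polynomial is the product of (x - lambda_i), which multiplies out to x^10 - 50x^9 + 1100x^8 - 14000x^7 + 113750x^6 - 612500x^5 + 2187500x^4 - 5000000x^3 + 6640625x^2 - 3906250x. Since p(0) = det(-L) = 0, x divides p(x). The largest eigenvalue, 10, is at most the vertex count 10.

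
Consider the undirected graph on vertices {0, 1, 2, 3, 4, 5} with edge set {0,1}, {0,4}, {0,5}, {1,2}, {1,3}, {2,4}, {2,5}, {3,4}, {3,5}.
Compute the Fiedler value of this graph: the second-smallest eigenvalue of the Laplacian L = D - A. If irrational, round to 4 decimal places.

3

With the vertex order [0, 1, 2, 3, 4, 5], the degrees are [3, 3, 3, 3, 3, 3], giving D = diag(3, 3, 3, 3, 3, 3) and L = D - A. Computing the eigenvalues of L and sorting gives [0, 3, 3, 3, 3, 6]. The Fiedler value lambda_2 = 3 is strictly positive, so the graph is connected.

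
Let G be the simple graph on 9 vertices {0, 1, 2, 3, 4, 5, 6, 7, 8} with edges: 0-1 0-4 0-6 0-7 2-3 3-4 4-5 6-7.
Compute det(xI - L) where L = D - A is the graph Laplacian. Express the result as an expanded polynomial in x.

Reading degrees in the order [0, 1, 2, 3, 4, 5, 6, 7, 8] gives [4, 1, 1, 2, 3, 1, 2, 2, 0]; set D = diag(4, 1, 1, 2, 3, 1, 2, 2, 0) and form L = D - A. L has integer entries, so p(x) = det(xI - L) has integer coefficients. Expanding the determinant yields x^9 - 16x^8 + 100x^7 - 312x^6 + 514x^5 - 436x^4 + 173x^3 - 24x^2. The coefficient of x^8 equals -trace(L) = -16, matching the sum of degrees.

x^9 - 16x^8 + 100x^7 - 312x^6 + 514x^5 - 436x^4 + 173x^3 - 24x^2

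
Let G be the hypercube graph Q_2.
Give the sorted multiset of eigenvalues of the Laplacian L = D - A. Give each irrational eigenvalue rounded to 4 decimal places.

The graph has 4 vertices and degree multiset [2, 2, 2, 2]; D is the diagonal matrix of degrees and L = D - A. The multiplicity of 0 as a Laplacian eigenvalue equals the number of connected components. By the matrix-tree theorem the graph has (1/4) * product of the nonzero eigenvalues = 4 spanning trees. The eigenvalues sum to 8, which equals trace(L) = 2|E|.

[0, 2, 2, 4]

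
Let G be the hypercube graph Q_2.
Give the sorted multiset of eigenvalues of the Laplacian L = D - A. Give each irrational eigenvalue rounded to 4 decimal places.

[0, 2, 2, 4]

The graph has 4 vertices and degree multiset [2, 2, 2, 2]; D is the diagonal matrix of degrees and L = D - A. The multiplicity of 0 as a Laplacian eigenvalue equals the number of connected components. The single zero eigenvalue shows the graph is connected.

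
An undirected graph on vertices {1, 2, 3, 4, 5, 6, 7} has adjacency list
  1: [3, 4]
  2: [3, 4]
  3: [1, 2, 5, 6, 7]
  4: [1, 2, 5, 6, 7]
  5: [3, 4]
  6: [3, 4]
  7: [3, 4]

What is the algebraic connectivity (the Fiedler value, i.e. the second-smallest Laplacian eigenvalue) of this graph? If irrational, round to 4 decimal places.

Reading degrees in the order [1, 2, 3, 4, 5, 6, 7] gives [2, 2, 5, 5, 2, 2, 2]; set D = diag(2, 2, 5, 5, 2, 2, 2) and form L = D - A. Computing the eigenvalues of L and sorting gives [0, 2, 2, 2, 2, 5, 7]. The Fiedler value lambda_2 = 2 is strictly positive, so the graph is connected.

2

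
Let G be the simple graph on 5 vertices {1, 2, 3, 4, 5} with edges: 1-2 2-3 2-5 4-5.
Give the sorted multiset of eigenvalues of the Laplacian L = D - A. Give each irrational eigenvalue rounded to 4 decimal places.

[0, 0.5188, 1, 2.3111, 4.1701]

With the vertex order [1, 2, 3, 4, 5], the degrees are [1, 3, 1, 1, 2], giving D = diag(1, 3, 1, 1, 2) and L = D - A. L is symmetric positive semidefinite, so every eigenvalue is real and nonnegative. The eigenvalues sum to 8, which equals trace(L) = 2|E|.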